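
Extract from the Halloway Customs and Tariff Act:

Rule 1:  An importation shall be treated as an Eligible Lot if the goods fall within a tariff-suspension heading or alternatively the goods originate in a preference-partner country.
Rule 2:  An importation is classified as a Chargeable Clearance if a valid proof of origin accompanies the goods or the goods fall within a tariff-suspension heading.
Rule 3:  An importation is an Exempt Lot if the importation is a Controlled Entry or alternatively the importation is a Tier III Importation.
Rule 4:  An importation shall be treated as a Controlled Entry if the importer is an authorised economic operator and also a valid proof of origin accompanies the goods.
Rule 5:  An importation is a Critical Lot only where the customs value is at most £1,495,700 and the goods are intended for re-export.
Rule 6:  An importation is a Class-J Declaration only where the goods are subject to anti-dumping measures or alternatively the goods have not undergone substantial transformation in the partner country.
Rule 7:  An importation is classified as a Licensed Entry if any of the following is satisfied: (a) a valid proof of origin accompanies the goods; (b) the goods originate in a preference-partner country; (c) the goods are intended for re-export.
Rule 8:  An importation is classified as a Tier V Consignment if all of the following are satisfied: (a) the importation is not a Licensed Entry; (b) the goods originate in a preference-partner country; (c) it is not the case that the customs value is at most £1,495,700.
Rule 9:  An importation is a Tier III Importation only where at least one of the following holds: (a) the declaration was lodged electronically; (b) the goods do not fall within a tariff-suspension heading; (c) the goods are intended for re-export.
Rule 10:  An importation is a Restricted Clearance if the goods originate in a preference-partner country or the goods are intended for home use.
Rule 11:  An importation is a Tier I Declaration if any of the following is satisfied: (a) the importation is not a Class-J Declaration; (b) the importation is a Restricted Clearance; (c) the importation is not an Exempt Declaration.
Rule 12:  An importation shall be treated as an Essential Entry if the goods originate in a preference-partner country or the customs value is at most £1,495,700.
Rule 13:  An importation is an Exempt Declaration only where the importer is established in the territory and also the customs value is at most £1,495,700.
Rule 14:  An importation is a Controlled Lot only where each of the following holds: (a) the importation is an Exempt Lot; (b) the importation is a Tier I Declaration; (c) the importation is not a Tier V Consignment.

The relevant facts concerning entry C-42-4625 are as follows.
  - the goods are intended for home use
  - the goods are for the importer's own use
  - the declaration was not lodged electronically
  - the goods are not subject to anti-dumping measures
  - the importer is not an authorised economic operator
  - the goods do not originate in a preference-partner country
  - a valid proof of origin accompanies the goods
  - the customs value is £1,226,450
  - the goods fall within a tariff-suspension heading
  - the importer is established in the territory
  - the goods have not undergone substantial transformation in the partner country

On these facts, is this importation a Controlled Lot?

No

Under rule 4: the importer is an authorised economic operator? no; and a valid proof of origin accompanies the goods? yes. So the importation is not a Controlled Entry.
Under rule 9: the declaration was lodged electronically? no; or the goods do not fall within a tariff-suspension heading? no; or the goods are intended for re-export? no. So the importation is not a Tier III Importation.
Under rule 3: Controlled Entry (rule 4)? no; or Tier III Importation (rule 9)? no. So the importation is not an Exempt Lot.
Under rule 6: the goods are subject to anti-dumping measures? no; or the goods have not undergone substantial transformation in the partner country? yes. So the importation is a Class-J Declaration.
Under rule 10: the goods originate in a preference-partner country? no; or the goods are intended for home use? yes. So the importation is a Restricted Clearance.
Under rule 13: the importer is established in the territory? yes; and customs value: £1,226,450 ≤ £1,495,700? yes. So the importation is an Exempt Declaration.
Under rule 11: not a Class-J Declaration (rule 6)? no; or Restricted Clearance (rule 10)? yes; or not an Exempt Declaration (rule 13)? no. So the importation is a Tier I Declaration.
Under rule 7: a valid proof of origin accompanies the goods? yes; or the goods originate in a preference-partner country? no; or the goods are intended for re-export? no. So the importation is a Licensed Entry.
Under rule 8: not a Licensed Entry (rule 7)? no; and the goods originate in a preference-partner country? no; and customs value: £1,226,450 ≤ £1,495,700? yes, so negated condition no. So the importation is not a Tier V Consignment.
Under rule 14: Exempt Lot (rule 3)? no; and Tier I Declaration (rule 11)? yes; and not a Tier V Consignment (rule 8)? yes. So the importation is not a Controlled Lot.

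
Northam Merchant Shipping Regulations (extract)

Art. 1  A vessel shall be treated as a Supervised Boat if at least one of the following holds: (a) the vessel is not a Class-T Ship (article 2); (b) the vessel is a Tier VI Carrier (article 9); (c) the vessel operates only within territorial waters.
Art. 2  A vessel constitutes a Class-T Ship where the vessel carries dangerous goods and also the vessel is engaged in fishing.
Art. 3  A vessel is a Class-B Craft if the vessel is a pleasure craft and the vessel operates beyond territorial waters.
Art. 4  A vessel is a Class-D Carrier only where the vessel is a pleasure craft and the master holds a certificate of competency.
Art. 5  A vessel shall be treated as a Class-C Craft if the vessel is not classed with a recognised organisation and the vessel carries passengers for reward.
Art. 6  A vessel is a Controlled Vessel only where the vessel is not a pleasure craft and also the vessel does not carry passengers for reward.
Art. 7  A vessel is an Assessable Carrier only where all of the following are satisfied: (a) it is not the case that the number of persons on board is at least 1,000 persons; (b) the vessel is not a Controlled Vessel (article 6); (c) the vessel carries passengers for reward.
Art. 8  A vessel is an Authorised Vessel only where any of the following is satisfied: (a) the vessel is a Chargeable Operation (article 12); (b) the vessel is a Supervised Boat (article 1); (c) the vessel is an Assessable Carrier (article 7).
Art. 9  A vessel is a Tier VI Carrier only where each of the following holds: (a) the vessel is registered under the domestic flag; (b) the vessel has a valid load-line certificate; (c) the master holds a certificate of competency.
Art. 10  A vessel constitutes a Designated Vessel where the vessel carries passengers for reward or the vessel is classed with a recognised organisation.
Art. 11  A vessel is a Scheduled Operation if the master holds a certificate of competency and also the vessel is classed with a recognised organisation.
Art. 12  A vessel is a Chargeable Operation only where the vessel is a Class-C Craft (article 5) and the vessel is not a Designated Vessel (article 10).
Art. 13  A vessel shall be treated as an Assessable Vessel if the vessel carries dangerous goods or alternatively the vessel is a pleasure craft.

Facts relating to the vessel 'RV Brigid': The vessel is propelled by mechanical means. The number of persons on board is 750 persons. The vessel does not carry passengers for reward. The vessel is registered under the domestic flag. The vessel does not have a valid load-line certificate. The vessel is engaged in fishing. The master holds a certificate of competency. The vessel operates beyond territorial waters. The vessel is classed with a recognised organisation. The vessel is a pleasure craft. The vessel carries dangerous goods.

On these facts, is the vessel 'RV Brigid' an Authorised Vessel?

Under article 5: the vessel is not classed with a recognised organisation? no; and the vessel carries passengers for reward? no. So the vessel is not a Class-C Craft.
Under article 10: the vessel carries passengers for reward? no; or the vessel is classed with a recognised organisation? yes. So the vessel is a Designated Vessel.
Under article 12: Class-C Craft (article 5)? no; and not a Designated Vessel (article 10)? no. So the vessel is not a Chargeable Operation.
Under article 2: the vessel carries dangerous goods? yes; and the vessel is engaged in fishing? yes. So the vessel is a Class-T Ship.
Under article 9: the vessel is registered under the domestic flag? yes; and the vessel has a valid load-line certificate? no; and the master holds a certificate of competency? yes. So the vessel is not a Tier VI Carrier.
Under article 1: not a Class-T Ship (article 2)? no; or Tier VI Carrier (article 9)? no; or the vessel operates only within territorial waters? no. So the vessel is not a Supervised Boat.
Under article 6: the vessel is not a pleasure craft? no; and the vessel does not carry passengers for reward? yes. So the vessel is not a Controlled Vessel.
Under article 7: number of persons on board: 750 persons ≥ 1,000 persons? no, so negated condition yes; and not a Controlled Vessel (article 6)? yes; and the vessel carries passengers for reward? no. So the vessel is not an Assessable Carrier.
Under article 8: Chargeable Operation (article 12)? no; or Supervised Boat (article 1)? no; or Assessable Carrier (article 7)? no. So the vessel is not an Authorised Vessel.

No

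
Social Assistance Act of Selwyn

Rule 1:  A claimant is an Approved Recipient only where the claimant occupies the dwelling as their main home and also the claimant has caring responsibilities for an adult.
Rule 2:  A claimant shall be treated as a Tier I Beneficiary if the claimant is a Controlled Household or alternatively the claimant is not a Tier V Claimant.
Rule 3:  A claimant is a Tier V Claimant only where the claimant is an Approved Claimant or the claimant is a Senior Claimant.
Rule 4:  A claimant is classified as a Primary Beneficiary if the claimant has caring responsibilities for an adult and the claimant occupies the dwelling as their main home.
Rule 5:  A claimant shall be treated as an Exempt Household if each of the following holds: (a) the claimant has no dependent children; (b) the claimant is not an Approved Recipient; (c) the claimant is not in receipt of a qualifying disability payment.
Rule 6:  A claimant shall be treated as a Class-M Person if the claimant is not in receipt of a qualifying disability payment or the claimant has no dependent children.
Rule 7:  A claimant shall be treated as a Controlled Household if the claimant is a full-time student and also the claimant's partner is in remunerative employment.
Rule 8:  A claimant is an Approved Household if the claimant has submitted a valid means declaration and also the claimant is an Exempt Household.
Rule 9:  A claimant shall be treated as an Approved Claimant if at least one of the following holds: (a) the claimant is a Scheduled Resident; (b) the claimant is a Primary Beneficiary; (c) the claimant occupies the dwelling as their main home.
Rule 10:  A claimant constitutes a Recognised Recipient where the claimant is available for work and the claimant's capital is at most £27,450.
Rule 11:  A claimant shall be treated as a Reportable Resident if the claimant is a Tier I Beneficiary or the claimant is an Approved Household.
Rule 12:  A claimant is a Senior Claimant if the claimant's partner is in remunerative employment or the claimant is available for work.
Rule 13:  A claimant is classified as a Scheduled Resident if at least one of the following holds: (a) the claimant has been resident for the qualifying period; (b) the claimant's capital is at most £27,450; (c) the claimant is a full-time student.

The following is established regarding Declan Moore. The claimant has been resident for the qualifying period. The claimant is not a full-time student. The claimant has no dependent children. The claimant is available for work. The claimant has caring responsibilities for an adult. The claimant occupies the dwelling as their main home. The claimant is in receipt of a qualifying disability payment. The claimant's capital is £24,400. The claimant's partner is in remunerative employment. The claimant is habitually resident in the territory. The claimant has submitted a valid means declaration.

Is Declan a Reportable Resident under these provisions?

rule 7 — Controlled Household: [the claimant is a full-time student? no] AND [the claimant's partner is in remunerative employment? yes] → not satisfied.
rule 13 — Scheduled Resident: [the claimant has been resident for the qualifying period? yes] OR [claimant's capital: £24,400 ≤ £27,450? yes] OR [the claimant is a full-time student? no] → satisfied.
rule 4 — Primary Beneficiary: [the claimant has caring responsibilities for an adult? yes] AND [the claimant occupies the dwelling as their main home? yes] → satisfied.
rule 9 — Approved Claimant: [Scheduled Resident (rule 13)? yes] OR [Primary Beneficiary (rule 4)? yes] OR [the claimant occupies the dwelling as their main home? yes] → satisfied.
rule 12 — Senior Claimant: [the claimant's partner is in remunerative employment? yes] OR [the claimant is available for work? yes] → satisfied.
rule 3 — Tier V Claimant: [Approved Claimant (rule 9)? yes] OR [Senior Claimant (rule 12)? yes] → satisfied.
rule 2 — Tier I Beneficiary: [Controlled Household (rule 7)? no] OR [not a Tier V Claimant (rule 3)? no] → not satisfied.
rule 1 — Approved Recipient: [the claimant occupies the dwelling as their main home? yes] AND [the claimant has caring responsibilities for an adult? yes] → satisfied.
rule 5 — Exempt Household: [the claimant has no dependent children? yes] AND [not an Approved Recipient (rule 1)? no] AND [the claimant is not in receipt of a qualifying disability payment? no] → not satisfied.
rule 8 — Approved Household: [the claimant has submitted a valid means declaration? yes] AND [Exempt Household (rule 5)? no] → not satisfied.
rule 11 — Reportable Resident: [Tier I Beneficiary (rule 2)? no] OR [Approved Household (rule 8)? no] → not satisfied.

No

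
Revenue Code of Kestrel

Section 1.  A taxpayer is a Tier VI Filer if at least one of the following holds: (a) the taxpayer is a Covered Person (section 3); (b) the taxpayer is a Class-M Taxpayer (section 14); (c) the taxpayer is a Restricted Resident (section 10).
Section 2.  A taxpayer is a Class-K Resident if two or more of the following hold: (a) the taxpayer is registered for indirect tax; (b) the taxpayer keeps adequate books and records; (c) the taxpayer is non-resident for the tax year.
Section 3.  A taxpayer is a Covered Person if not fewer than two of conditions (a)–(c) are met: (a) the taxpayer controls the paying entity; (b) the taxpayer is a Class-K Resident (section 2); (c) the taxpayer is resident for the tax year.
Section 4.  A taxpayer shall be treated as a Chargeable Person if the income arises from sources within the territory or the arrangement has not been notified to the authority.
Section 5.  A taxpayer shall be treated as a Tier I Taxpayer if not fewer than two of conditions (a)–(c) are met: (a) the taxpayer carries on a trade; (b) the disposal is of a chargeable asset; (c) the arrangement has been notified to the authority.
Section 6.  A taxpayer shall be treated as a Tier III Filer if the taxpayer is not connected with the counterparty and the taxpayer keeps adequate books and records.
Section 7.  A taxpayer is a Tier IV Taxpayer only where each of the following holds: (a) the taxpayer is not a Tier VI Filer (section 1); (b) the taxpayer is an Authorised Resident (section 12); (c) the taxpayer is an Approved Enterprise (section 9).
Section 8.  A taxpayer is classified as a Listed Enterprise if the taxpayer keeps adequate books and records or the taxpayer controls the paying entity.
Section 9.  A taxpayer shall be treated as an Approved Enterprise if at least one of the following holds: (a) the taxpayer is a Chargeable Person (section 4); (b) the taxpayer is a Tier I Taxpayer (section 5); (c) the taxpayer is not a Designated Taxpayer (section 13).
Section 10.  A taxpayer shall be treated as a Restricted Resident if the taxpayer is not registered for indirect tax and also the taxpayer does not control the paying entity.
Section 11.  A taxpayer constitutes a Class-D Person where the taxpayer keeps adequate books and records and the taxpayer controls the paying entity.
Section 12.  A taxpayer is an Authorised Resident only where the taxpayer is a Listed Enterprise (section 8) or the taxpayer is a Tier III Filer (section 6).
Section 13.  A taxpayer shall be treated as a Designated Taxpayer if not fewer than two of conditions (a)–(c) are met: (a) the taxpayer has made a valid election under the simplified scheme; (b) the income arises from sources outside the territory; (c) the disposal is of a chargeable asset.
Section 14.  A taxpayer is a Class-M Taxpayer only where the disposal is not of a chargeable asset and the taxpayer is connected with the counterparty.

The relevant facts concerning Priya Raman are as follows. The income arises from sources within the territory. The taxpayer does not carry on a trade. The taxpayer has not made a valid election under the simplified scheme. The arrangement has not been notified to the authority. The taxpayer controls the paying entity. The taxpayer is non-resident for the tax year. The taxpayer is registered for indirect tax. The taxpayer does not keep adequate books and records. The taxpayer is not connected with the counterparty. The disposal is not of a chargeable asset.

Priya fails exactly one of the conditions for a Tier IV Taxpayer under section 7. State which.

Under section 2: the taxpayer is registered for indirect tax? yes; the taxpayer keeps adequate books and records? no; the taxpayer is non-resident for the tax year? yes — 2 of 3 hold (need ≥2) → satisfied.
Under section 3: the taxpayer controls the paying entity? yes; Class-K Resident (section 2)? yes; the taxpayer is resident for the tax year? no — 2 of 3 hold (need ≥2) → satisfied.
Under section 14: the disposal is not of a chargeable asset? yes; and the taxpayer is connected with the counterparty? no. So the taxpayer is not a Class-M Taxpayer.
Under section 10: the taxpayer is not registered for indirect tax? no; and the taxpayer does not control the paying entity? no. So the taxpayer is not a Restricted Resident.
Under section 1: Covered Person (section 3)? yes; or Class-M Taxpayer (section 14)? no; or Restricted Resident (section 10)? no. So the taxpayer is a Tier VI Filer.
Under section 8: the taxpayer keeps adequate books and records? no; or the taxpayer controls the paying entity? yes. So the taxpayer is a Listed Enterprise.
Under section 6: the taxpayer is not connected with the counterparty? yes; and the taxpayer keeps adequate books and records? no. So the taxpayer is not a Tier III Filer.
Under section 12: Listed Enterprise (section 8)? yes; or Tier III Filer (section 6)? no. So the taxpayer is an Authorised Resident.
Under section 4: the income arises from sources within the territory? yes; or the arrangement has not been notified to the authority? yes. So the taxpayer is a Chargeable Person.
Under section 5: the taxpayer carries on a trade? no; the disposal is of a chargeable asset? no; the arrangement has been notified to the authority? no — 0 of 3 hold (need ≥2) → not satisfied.
Under section 13: the taxpayer has made a valid election under the simplified scheme? no; the income arises from sources outside the territory? no; the disposal is of a chargeable asset? no — 0 of 3 hold (need ≥2) → not satisfied.
Under section 9: Chargeable Person (section 4)? yes; or Tier I Taxpayer (section 5)? no; or not a Designated Taxpayer (section 13)? yes. So the taxpayer is an Approved Enterprise.
Under section 7: not a Tier VI Filer (section 1)? no; and Authorised Resident (section 12)? yes; and Approved Enterprise (section 9)? yes. So the taxpayer is not a Tier IV Taxpayer.

Tier VI Filer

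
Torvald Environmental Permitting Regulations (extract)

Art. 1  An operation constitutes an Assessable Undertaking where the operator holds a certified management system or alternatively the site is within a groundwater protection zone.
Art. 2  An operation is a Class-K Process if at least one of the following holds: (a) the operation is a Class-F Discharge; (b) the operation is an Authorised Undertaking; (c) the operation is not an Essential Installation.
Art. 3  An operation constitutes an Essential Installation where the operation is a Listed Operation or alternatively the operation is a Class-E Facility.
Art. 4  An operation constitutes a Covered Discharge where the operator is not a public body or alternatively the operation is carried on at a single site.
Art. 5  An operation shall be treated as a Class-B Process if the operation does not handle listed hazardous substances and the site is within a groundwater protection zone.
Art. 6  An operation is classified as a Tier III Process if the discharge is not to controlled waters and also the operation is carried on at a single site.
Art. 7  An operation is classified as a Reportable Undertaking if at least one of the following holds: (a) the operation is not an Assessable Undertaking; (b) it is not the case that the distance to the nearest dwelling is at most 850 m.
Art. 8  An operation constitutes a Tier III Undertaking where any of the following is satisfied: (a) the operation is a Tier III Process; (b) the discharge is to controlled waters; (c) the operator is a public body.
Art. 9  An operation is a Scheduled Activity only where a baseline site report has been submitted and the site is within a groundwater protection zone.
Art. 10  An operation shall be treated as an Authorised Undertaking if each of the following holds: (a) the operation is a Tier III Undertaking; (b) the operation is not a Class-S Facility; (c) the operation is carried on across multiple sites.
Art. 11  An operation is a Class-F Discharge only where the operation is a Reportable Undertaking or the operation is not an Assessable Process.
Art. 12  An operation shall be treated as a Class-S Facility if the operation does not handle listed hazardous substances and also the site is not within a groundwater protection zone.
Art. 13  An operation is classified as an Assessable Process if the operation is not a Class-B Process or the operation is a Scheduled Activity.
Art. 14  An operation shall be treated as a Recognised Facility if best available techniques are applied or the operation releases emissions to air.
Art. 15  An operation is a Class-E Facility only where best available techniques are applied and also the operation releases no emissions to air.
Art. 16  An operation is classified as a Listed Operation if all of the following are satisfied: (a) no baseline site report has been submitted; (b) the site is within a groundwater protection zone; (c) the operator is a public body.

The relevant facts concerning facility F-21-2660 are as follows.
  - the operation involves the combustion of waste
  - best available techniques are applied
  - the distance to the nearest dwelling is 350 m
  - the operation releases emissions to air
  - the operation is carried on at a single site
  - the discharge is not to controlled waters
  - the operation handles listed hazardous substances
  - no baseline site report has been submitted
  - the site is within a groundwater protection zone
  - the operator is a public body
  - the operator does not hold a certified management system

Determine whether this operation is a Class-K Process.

No

article 1 — Assessable Undertaking: [the operator holds a certified management system? no] OR [the site is within a groundwater protection zone? yes] → satisfied.
article 7 — Reportable Undertaking: [not an Assessable Undertaking (article 1)? no] OR [distance to the nearest dwelling: 350 m ≤ 850 m? yes, so negated condition no] → not satisfied.
article 5 — Class-B Process: [the operation does not handle listed hazardous substances? no] AND [the site is within a groundwater protection zone? yes] → not satisfied.
article 9 — Scheduled Activity: [a baseline site report has been submitted? no] AND [the site is within a groundwater protection zone? yes] → not satisfied.
article 13 — Assessable Process: [not a Class-B Process (article 5)? yes] OR [Scheduled Activity (article 9)? no] → satisfied.
article 11 — Class-F Discharge: [Reportable Undertaking (article 7)? no] OR [not an Assessable Process (article 13)? no] → not satisfied.
article 6 — Tier III Process: [the discharge is not to controlled waters? yes] AND [the operation is carried on at a single site? yes] → satisfied.
article 8 — Tier III Undertaking: [Tier III Process (article 6)? yes] OR [the discharge is to controlled waters? no] OR [the operator is a public body? yes] → satisfied.
article 12 — Class-S Facility: [the operation does not handle listed hazardous substances? no] AND [the site is not within a groundwater protection zone? no] → not satisfied.
article 10 — Authorised Undertaking: [Tier III Undertaking (article 8)? yes] AND [not a Class-S Facility (article 12)? yes] AND [the operation is carried on across multiple sites? no] → not satisfied.
article 16 — Listed Operation: [no baseline site report has been submitted? yes] AND [the site is within a groundwater protection zone? yes] AND [the operator is a public body? yes] → satisfied.
article 15 — Class-E Facility: [best available techniques are applied? yes] AND [the operation releases no emissions to air? no] → not satisfied.
article 3 — Essential Installation: [Listed Operation (article 16)? yes] OR [Class-E Facility (article 15)? no] → satisfied.
article 2 — Class-K Process: [Class-F Discharge (article 11)? no] OR [Authorised Undertaking (article 10)? no] OR [not an Essential Installation (article 3)? no] → not satisfied.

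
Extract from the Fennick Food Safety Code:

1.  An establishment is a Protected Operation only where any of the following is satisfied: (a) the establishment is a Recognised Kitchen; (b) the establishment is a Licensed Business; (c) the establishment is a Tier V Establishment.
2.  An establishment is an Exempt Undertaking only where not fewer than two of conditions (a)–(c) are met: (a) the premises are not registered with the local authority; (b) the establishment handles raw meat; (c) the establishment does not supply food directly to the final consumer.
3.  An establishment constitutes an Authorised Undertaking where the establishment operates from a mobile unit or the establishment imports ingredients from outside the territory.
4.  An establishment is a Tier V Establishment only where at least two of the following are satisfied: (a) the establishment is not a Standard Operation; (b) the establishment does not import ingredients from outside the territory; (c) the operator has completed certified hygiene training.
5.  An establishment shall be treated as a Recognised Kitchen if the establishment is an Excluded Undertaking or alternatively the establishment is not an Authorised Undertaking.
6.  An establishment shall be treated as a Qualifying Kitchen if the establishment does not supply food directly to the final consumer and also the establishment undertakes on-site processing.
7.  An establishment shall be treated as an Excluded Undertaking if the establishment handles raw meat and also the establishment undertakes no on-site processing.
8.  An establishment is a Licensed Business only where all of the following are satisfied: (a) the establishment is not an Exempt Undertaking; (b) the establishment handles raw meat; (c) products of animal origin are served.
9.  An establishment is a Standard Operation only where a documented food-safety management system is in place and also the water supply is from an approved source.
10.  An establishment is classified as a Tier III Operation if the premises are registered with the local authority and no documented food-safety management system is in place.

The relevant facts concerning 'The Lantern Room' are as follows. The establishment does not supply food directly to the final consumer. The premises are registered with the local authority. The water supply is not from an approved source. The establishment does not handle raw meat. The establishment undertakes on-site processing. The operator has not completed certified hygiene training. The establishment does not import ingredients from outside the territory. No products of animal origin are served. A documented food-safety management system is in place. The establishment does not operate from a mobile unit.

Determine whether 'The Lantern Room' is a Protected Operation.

paragraph 7 — Excluded Undertaking: [the establishment handles raw meat? no] AND [the establishment undertakes no on-site processing? no] → not satisfied.
paragraph 3 — Authorised Undertaking: [the establishment operates from a mobile unit? no] OR [the establishment imports ingredients from outside the territory? no] → not satisfied.
paragraph 5 — Recognised Kitchen: [Excluded Undertaking (paragraph 7)? no] OR [not an Authorised Undertaking (paragraph 3)? yes] → satisfied.
paragraph 2 — Exempt Undertaking: the premises are not registered with the local authority? no; the establishment handles raw meat? no; the establishment does not supply food directly to the final consumer? yes — 1 of 3 hold (need ≥2) → not satisfied.
paragraph 8 — Licensed Business: [not an Exempt Undertaking (paragraph 2)? yes] AND [the establishment handles raw meat? no] AND [products of animal origin are served? no] → not satisfied.
paragraph 9 — Standard Operation: [a documented food-safety management system is in place? yes] AND [the water supply is from an approved source? no] → not satisfied.
paragraph 4 — Tier V Establishment: not a Standard Operation (paragraph 9)? yes; the establishment does not import ingredients from outside the territory? yes; the operator has completed certified hygiene training? no — 2 of 3 hold (need ≥2) → satisfied.
paragraph 1 — Protected Operation: [Recognised Kitchen (paragraph 5)? yes] OR [Licensed Business (paragraph 8)? no] OR [Tier V Establishment (paragraph 4)? yes] → satisfied.

Yes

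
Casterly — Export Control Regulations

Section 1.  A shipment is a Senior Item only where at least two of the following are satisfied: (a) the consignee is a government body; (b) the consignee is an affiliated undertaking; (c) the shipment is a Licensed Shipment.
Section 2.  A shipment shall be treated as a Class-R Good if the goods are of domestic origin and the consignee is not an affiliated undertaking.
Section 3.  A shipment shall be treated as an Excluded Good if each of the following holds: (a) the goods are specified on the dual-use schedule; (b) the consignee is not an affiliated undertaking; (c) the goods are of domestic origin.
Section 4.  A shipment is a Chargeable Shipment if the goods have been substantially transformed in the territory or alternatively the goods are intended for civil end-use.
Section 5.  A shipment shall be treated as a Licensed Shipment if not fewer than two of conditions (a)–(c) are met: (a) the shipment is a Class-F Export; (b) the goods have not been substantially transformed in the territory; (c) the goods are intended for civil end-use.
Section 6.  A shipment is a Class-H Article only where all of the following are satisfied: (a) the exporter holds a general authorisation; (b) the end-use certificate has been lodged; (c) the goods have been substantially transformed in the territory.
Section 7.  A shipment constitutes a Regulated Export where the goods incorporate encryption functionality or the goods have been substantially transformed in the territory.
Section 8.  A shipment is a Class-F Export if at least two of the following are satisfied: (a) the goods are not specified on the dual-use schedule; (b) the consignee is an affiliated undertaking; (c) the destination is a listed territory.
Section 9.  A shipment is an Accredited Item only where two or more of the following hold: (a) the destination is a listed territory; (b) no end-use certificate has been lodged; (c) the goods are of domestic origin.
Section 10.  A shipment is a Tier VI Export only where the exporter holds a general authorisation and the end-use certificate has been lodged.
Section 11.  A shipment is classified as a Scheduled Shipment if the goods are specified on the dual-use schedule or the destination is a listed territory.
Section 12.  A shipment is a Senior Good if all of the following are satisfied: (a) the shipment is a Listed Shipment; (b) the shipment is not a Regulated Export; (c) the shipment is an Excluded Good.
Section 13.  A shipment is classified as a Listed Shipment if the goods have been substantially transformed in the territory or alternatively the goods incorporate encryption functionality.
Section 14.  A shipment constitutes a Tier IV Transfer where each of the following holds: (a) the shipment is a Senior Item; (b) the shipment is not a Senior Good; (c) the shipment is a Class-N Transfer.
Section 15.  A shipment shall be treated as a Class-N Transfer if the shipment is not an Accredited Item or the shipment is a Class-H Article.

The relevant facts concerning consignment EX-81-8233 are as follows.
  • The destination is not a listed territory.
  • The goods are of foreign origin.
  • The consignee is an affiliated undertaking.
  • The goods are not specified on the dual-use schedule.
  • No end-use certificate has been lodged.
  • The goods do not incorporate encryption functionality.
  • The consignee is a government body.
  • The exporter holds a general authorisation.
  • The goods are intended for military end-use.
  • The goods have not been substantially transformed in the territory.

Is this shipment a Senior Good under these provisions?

section 13 — Listed Shipment: [the goods have been substantially transformed in the territory? no] OR [the goods incorporate encryption functionality? no] → not satisfied.
section 7 — Regulated Export: [the goods incorporate encryption functionality? no] OR [the goods have been substantially transformed in the territory? no] → not satisfied.
section 3 — Excluded Good: [the goods are specified on the dual-use schedule? no] AND [the consignee is not an affiliated undertaking? no] AND [the goods are of domestic origin? no] → not satisfied.
section 12 — Senior Good: [Listed Shipment (section 13)? no] AND [not a Regulated Export (section 7)? yes] AND [Excluded Good (section 3)? no] → not satisfied.

No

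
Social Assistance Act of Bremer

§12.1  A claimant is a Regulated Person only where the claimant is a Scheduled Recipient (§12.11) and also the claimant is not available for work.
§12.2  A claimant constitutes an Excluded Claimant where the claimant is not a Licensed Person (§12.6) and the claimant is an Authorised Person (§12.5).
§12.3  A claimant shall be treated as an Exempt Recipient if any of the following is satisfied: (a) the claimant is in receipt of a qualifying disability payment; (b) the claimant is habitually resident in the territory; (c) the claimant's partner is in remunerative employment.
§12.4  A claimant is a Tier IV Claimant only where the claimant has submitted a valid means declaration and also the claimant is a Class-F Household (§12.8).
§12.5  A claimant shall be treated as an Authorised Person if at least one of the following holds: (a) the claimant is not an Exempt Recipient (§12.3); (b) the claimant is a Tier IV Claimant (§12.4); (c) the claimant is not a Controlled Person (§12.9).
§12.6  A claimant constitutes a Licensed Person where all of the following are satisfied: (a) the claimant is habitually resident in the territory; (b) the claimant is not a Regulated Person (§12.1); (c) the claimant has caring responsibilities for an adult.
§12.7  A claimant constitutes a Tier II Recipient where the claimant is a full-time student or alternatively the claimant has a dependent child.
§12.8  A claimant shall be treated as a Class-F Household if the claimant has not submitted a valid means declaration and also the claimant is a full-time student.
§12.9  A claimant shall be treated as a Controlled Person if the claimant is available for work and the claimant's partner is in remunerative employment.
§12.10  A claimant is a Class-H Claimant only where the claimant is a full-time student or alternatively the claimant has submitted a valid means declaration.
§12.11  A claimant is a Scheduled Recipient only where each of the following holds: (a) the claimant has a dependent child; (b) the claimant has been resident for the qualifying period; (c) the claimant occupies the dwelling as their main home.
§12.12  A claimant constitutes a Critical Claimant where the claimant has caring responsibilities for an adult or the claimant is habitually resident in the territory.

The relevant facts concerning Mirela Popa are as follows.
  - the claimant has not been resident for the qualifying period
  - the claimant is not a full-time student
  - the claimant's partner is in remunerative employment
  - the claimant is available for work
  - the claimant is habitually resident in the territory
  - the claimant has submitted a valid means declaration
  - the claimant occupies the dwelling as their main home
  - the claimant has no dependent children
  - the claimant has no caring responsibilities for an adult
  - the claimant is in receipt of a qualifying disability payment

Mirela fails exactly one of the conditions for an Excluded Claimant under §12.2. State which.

Under §12.11: the claimant has a dependent child? no; and the claimant has been resident for the qualifying period? no; and the claimant occupies the dwelling as their main home? yes. So the claimant is not a Scheduled Recipient.
Under §12.1: Scheduled Recipient (§12.11)? no; and the claimant is not available for work? no. So the claimant is not a Regulated Person.
Under §12.6: the claimant is habitually resident in the territory? yes; and not a Regulated Person (§12.1)? yes; and the claimant has caring responsibilities for an adult? no. So the claimant is not a Licensed Person.
Under §12.3: the claimant is in receipt of a qualifying disability payment? yes; or the claimant is habitually resident in the territory? yes; or the claimant's partner is in remunerative employment? yes. So the claimant is an Exempt Recipient.
Under §12.8: the claimant has not submitted a valid means declaration? no; and the claimant is a full-time student? no. So the claimant is not a Class-F Household.
Under §12.4: the claimant has submitted a valid means declaration? yes; and Class-F Household (§12.8)? no. So the claimant is not a Tier IV Claimant.
Under §12.9: the claimant is available for work? yes; and the claimant's partner is in remunerative employment? yes. So the claimant is a Controlled Person.
Under §12.5: not an Exempt Recipient (§12.3)? no; or Tier IV Claimant (§12.4)? no; or not a Controlled Person (§12.9)? no. So the claimant is not an Authorised Person.
Under §12.2: not a Licensed Person (§12.6)? yes; and Authorised Person (§12.5)? no. So the claimant is not an Excluded Claimant.

Authorised Person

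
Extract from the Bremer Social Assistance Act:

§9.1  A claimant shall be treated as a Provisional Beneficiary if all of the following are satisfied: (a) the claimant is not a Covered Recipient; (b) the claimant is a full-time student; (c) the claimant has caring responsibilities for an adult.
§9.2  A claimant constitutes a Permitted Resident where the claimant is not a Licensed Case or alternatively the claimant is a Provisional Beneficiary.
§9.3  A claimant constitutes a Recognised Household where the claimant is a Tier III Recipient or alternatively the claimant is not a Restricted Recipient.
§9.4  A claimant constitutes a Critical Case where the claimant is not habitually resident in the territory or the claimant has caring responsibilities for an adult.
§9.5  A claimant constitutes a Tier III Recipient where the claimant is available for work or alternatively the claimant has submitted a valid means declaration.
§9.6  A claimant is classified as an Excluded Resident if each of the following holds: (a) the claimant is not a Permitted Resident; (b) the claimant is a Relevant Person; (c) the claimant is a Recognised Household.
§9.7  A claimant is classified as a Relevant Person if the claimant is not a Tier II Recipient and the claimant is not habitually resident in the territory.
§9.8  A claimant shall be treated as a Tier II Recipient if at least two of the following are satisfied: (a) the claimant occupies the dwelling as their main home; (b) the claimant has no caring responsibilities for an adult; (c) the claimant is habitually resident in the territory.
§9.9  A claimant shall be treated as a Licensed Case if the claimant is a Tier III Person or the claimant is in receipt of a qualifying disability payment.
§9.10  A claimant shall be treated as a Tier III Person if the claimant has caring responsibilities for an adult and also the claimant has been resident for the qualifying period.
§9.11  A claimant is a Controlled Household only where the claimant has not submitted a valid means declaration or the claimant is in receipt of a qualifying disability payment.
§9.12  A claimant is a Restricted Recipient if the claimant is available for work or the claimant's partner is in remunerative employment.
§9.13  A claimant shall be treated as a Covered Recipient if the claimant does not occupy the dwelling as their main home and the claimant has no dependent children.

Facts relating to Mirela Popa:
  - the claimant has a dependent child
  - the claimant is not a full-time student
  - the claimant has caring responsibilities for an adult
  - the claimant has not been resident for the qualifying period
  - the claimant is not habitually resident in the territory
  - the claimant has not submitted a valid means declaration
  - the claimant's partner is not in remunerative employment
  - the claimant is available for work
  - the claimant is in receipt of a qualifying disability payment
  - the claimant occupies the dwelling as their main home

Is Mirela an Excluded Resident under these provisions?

Yes

§9.10 — Tier III Person: [the claimant has caring responsibilities for an adult? yes] AND [the claimant has been resident for the qualifying period? no] → not satisfied.
§9.9 — Licensed Case: [Tier III Person (§9.10)? no] OR [the claimant is in receipt of a qualifying disability payment? yes] → satisfied.
§9.13 — Covered Recipient: [the claimant does not occupy the dwelling as their main home? no] AND [the claimant has no dependent children? no] → not satisfied.
§9.1 — Provisional Beneficiary: [not a Covered Recipient (§9.13)? yes] AND [the claimant is a full-time student? no] AND [the claimant has caring responsibilities for an adult? yes] → not satisfied.
§9.2 — Permitted Resident: [not a Licensed Case (§9.9)? no] OR [Provisional Beneficiary (§9.1)? no] → not satisfied.
§9.8 — Tier II Recipient: the claimant occupies the dwelling as their main home? yes; the claimant has no caring responsibilities for an adult? no; the claimant is habitually resident in the territory? no — 1 of 3 hold (need ≥2) → not satisfied.
§9.7 — Relevant Person: [not a Tier II Recipient (§9.8)? yes] AND [the claimant is not habitually resident in the territory? yes] → satisfied.
§9.5 — Tier III Recipient: [the claimant is available for work? yes] OR [the claimant has submitted a valid means declaration? no] → satisfied.
§9.12 — Restricted Recipient: [the claimant is available for work? yes] OR [the claimant's partner is in remunerative employment? no] → satisfied.
§9.3 — Recognised Household: [Tier III Recipient (§9.5)? yes] OR [not a Restricted Recipient (§9.12)? no] → satisfied.
§9.6 — Excluded Resident: [not a Permitted Resident (§9.2)? yes] AND [Relevant Person (§9.7)? yes] AND [Recognised Household (§9.3)? yes] → satisfied.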